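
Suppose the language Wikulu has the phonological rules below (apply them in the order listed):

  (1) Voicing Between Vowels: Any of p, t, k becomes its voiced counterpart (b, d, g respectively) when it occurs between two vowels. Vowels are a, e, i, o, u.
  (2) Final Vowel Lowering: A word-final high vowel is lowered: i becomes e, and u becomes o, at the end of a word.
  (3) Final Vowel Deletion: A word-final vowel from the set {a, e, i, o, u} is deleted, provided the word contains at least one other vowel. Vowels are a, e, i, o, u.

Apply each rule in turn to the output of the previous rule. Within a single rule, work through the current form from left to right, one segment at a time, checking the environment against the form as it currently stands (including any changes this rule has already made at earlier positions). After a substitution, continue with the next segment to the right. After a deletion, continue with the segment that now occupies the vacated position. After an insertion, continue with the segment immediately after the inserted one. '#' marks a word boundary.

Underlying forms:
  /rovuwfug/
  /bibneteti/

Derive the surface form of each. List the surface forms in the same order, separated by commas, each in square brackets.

/rovuwfug/:
  (1) Voicing Between Vowels: no change — [rovuwfug]
  (2) Final Vowel Lowering: no change — [rovuwfug]
  (3) Final Vowel Deletion: no change — [rovuwfug]
/bibneteti/:
  (1) Voicing Between Vowels: [bibneteti] → [bibnededi]
  (2) Final Vowel Lowering: [bibnededi] → [bibnedede]
  (3) Final Vowel Deletion: [bibnedede] → [bibneded]

[rovuwfug], [bibneded]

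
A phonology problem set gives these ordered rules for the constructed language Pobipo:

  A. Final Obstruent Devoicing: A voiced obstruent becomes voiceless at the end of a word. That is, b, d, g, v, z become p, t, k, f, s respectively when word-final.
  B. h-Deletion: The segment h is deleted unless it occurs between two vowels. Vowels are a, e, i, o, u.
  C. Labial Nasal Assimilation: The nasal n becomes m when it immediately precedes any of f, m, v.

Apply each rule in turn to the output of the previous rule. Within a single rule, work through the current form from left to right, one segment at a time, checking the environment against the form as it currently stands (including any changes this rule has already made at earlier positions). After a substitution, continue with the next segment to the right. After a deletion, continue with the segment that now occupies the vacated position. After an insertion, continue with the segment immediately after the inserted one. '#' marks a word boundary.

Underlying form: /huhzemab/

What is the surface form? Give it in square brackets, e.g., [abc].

[uzemap]

A Final Obstruent Devoicing: [huhzemab] → [huhzemap]
B h-Deletion: [huhzemap] → [uzemap]
C Labial Nasal Assimilation: no change — [uzemap]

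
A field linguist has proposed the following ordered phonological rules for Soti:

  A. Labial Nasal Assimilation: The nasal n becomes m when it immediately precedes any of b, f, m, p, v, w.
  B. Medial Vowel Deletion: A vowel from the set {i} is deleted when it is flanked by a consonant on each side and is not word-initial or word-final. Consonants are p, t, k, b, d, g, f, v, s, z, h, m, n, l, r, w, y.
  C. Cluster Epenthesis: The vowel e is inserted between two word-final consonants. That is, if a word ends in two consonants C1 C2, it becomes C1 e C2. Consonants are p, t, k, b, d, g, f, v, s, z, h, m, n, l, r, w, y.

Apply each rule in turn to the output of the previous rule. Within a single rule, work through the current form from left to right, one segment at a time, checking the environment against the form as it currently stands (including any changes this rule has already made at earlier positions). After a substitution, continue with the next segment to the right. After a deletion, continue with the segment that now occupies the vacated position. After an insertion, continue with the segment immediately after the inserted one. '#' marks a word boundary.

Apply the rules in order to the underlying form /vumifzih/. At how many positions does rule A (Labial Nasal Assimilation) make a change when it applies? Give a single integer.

A Labial Nasal Assimilation: no change — [vumifzih]
B Medial Vowel Deletion: [vumifzih] → [vumfzh]
C Cluster Epenthesis: [vumfzh] → [vumfzeh]
Rule A changed 0 position(s).

0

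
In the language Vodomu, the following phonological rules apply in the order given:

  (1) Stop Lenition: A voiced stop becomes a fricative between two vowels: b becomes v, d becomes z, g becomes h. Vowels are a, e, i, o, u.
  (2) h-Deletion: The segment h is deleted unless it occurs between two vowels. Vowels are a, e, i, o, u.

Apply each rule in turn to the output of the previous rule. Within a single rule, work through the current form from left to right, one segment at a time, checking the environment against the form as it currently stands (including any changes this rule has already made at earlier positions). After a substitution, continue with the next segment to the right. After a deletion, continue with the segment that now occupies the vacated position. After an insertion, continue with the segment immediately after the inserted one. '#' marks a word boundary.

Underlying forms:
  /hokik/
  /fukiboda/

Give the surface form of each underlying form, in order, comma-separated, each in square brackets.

[okik], [fukivoza]

/hokik/:
  (1) Stop Lenition: no change — [hokik]
  (2) h-Deletion: [hokik] → [okik]
/fukiboda/:
  (1) Stop Lenition: [fukiboda] → [fukivoza]
  (2) h-Deletion: no change — [fukivoza]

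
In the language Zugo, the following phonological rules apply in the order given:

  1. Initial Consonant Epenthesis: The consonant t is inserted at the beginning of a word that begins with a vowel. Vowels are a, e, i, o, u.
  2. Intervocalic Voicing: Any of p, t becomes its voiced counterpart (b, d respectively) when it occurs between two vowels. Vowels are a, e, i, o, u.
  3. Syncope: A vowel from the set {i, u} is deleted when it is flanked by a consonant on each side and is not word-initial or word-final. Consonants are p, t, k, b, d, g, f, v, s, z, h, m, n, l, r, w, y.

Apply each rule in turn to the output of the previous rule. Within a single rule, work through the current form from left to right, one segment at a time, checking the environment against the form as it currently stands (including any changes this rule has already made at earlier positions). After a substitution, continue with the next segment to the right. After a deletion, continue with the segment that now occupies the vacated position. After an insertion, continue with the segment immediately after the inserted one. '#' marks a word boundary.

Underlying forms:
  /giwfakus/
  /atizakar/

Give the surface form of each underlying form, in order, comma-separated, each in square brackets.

[gwfaks], [tadzakar]

/giwfakus/:
  1 Initial Consonant Epenthesis: no change — [giwfakus]
  2 Intervocalic Voicing: no change — [giwfakus]
  3 Syncope: [giwfakus] → [gwfaks]
/atizakar/:
  1 Initial Consonant Epenthesis: [atizakar] → [tatizakar]
  2 Intervocalic Voicing: [tatizakar] → [tadizakar]
  3 Syncope: [tadizakar] → [tadzakar]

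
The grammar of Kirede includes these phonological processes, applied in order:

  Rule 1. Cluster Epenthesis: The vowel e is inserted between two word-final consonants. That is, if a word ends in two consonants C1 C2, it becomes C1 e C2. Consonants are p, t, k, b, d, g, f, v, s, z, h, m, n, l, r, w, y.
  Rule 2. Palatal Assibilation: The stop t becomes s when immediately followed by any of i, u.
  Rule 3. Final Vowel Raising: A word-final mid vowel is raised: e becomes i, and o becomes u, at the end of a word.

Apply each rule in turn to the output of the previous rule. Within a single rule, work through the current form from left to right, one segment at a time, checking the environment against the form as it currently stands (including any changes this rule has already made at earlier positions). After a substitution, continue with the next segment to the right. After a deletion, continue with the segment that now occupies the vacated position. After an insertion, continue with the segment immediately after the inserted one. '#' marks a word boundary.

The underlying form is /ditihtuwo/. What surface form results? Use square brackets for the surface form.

Rule 1 Cluster Epenthesis: no change — [ditihtuwo]
Rule 2 Palatal Assibilation: [ditihtuwo] → [disihsuwo]
Rule 3 Final Vowel Raising: [disihsuwo] → [disihsuwu]

[disihsuwu]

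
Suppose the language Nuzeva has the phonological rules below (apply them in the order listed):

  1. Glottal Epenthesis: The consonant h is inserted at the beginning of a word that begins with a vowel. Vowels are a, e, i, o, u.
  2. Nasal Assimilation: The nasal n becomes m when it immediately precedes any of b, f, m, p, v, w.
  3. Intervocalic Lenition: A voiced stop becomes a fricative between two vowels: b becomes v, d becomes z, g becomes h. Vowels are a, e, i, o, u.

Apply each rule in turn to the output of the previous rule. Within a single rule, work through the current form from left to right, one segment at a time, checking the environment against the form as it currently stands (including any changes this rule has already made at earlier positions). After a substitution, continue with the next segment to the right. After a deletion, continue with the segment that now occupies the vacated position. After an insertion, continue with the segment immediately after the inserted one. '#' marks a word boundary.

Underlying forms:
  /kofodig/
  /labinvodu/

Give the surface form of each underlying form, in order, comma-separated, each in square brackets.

/kofodig/:
  1 Glottal Epenthesis: no change — [kofodig]
  2 Nasal Assimilation: no change — [kofodig]
  3 Intervocalic Lenition: [kofodig] → [kofozig]
/labinvodu/:
  1 Glottal Epenthesis: no change — [labinvodu]
  2 Nasal Assimilation: [labinvodu] → [labimvodu]
  3 Intervocalic Lenition: [labimvodu] → [lavimvozu]

[kofozig], [lavimvozu]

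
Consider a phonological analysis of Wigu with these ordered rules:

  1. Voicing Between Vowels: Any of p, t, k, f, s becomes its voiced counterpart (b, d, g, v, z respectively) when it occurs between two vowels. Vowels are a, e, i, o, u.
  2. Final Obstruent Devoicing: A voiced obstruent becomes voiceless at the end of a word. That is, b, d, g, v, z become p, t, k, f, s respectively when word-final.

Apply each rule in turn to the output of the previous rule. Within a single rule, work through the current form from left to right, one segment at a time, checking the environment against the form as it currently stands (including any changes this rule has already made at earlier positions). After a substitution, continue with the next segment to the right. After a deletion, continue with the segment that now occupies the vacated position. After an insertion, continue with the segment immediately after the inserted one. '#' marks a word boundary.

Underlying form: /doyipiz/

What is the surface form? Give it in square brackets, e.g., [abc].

1 Voicing Between Vowels: [doyipiz] → [doyibiz]
2 Final Obstruent Devoicing: [doyibiz] → [doyibis]

[doyibis]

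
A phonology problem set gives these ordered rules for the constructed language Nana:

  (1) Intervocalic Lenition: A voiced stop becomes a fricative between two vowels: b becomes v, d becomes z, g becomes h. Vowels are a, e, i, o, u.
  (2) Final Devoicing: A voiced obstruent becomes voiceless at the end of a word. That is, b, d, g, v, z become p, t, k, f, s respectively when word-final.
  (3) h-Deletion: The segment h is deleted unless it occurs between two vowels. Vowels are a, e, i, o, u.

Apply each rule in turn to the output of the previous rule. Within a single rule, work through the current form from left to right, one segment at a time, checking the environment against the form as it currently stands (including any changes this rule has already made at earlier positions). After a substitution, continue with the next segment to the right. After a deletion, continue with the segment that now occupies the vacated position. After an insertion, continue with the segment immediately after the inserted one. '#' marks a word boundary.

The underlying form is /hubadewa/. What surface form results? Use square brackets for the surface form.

[uvazewa]

(1) Intervocalic Lenition: [hubadewa] → [huvazewa]
(2) Final Devoicing: no change — [huvazewa]
(3) h-Deletion: [huvazewa] → [uvazewa]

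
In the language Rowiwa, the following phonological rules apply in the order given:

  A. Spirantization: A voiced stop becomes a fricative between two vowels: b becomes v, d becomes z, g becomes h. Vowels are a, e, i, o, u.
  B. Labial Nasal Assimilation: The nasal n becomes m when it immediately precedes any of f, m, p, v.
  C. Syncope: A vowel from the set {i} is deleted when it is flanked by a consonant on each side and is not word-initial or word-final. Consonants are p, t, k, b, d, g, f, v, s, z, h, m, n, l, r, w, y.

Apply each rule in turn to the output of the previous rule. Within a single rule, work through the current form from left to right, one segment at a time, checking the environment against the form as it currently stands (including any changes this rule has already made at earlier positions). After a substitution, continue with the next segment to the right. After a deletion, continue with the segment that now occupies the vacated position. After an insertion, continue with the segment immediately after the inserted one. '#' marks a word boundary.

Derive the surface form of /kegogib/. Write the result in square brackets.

A Spirantization: [kegogib] → [kehohib]
B Labial Nasal Assimilation: no change — [kehohib]
C Syncope: [kehohib] → [kehohb]

[kehohb]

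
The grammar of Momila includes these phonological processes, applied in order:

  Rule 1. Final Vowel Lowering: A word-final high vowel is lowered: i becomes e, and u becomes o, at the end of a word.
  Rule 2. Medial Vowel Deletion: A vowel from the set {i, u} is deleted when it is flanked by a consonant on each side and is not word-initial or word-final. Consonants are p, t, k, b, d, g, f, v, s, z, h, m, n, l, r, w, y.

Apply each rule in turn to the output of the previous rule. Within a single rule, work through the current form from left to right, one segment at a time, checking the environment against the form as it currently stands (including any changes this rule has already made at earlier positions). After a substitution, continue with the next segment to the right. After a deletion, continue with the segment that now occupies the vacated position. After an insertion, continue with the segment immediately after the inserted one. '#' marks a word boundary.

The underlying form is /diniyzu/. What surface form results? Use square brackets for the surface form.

[dnyzo]

Rule 1 Final Vowel Lowering: [diniyzu] → [diniyzo]
Rule 2 Medial Vowel Deletion: [diniyzo] → [dnyzo]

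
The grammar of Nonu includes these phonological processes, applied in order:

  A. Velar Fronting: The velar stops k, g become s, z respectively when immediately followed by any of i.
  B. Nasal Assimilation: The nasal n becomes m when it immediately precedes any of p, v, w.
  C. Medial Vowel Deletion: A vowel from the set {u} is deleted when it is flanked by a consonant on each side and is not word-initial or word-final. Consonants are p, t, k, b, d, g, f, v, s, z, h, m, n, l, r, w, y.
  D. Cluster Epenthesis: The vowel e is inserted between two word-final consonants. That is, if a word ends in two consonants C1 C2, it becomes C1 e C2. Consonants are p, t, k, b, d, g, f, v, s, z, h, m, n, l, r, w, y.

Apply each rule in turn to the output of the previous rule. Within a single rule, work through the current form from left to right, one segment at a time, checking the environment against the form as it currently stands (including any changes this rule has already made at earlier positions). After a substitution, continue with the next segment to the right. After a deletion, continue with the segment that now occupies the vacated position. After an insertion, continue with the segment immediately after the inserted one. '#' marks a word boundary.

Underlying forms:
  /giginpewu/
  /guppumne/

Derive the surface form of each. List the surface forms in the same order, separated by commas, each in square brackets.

[zizimpewu], [gppmne]

/giginpewu/:
  A Velar Fronting: [giginpewu] → [zizinpewu]
  B Nasal Assimilation: [zizinpewu] → [zizimpewu]
  C Medial Vowel Deletion: no change — [zizimpewu]
  D Cluster Epenthesis: no change — [zizimpewu]
/guppumne/:
  A Velar Fronting: no change — [guppumne]
  B Nasal Assimilation: no change — [guppumne]
  C Medial Vowel Deletion: [guppumne] → [gppmne]
  D Cluster Epenthesis: no change — [gppmne]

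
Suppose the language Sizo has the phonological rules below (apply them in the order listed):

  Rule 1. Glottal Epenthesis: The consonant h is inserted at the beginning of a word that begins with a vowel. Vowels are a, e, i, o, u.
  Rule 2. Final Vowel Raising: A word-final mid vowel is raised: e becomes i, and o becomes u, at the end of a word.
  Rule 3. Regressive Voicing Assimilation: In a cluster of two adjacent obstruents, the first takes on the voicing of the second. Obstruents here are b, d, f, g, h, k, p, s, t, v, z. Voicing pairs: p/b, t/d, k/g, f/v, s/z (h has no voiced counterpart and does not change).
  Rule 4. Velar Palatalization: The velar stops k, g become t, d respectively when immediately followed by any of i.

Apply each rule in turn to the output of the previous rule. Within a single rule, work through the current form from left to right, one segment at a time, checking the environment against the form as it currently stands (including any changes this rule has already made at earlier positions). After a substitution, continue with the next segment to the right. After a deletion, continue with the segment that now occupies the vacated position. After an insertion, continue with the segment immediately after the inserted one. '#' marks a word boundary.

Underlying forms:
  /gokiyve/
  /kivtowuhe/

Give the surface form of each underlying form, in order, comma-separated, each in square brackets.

/gokiyve/:
  Rule 1 Glottal Epenthesis: no change — [gokiyve]
  Rule 2 Final Vowel Raising: [gokiyve] → [gokiyvi]
  Rule 3 Regressive Voicing Assimilation: no change — [gokiyvi]
  Rule 4 Velar Palatalization: [gokiyvi] → [gotiyvi]
/kivtowuhe/:
  Rule 1 Glottal Epenthesis: no change — [kivtowuhe]
  Rule 2 Final Vowel Raising: [kivtowuhe] → [kivtowuhi]
  Rule 3 Regressive Voicing Assimilation: [kivtowuhi] → [kiftowuhi]
  Rule 4 Velar Palatalization: [kiftowuhi] → [tiftowuhi]

[gotiyvi], [tiftowuhi]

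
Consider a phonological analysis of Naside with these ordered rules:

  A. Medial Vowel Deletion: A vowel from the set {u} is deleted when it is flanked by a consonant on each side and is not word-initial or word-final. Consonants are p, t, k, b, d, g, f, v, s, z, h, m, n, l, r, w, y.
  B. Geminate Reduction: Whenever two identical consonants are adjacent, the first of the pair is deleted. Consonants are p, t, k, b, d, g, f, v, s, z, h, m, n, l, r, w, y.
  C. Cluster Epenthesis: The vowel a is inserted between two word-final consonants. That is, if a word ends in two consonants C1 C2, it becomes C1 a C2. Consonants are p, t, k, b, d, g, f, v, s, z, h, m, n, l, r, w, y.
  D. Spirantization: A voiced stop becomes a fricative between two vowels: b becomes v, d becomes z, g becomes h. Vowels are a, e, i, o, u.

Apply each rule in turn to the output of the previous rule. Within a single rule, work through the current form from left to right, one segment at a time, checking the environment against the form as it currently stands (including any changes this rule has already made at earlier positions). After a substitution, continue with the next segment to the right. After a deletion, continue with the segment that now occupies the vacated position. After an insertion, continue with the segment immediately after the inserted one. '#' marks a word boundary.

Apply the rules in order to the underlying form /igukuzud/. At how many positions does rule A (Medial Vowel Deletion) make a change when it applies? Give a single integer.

3

A Medial Vowel Deletion: [igukuzud] → [igkzd]
B Geminate Reduction: no change — [igkzd]
C Cluster Epenthesis: [igkzd] → [igkzad]
D Spirantization: no change — [igkzad]
Rule A changed 3 position(s).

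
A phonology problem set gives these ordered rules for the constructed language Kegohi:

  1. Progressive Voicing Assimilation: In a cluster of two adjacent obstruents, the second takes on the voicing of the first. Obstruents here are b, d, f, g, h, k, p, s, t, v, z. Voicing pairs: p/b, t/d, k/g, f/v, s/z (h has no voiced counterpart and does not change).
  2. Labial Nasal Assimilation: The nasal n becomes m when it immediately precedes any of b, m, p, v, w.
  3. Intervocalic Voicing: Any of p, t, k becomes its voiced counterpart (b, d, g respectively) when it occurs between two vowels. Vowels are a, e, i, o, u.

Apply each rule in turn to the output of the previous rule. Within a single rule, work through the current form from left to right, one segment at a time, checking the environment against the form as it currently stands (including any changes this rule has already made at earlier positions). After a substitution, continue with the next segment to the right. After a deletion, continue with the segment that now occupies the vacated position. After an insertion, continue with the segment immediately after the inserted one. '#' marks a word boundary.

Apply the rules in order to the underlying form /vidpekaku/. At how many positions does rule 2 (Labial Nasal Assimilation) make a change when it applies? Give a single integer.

1 Progressive Voicing Assimilation: [vidpekaku] → [vidbekaku]
2 Labial Nasal Assimilation: no change — [vidbekaku]
3 Intervocalic Voicing: [vidbekaku] → [vidbegagu]
Rule 2 changed 0 position(s).

0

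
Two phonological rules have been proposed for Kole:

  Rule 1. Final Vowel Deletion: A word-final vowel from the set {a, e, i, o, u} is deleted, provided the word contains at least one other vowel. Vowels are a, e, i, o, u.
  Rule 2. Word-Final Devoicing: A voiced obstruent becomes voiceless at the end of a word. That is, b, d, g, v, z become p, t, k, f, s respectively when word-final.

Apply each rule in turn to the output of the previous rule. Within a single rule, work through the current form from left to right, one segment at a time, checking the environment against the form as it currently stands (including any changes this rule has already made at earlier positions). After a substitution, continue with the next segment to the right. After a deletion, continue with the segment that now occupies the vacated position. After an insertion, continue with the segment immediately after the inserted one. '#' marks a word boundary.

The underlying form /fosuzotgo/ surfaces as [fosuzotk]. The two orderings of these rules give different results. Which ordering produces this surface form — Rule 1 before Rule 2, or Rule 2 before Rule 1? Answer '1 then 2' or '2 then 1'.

1 then 2

Order 1 then 2:
  1 Final Vowel Deletion: [fosuzotgo] → [fosuzotg]
  2 Word-Final Devoicing: [fosuzotg] → [fosuzotk]
  result: [fosuzotk]
Order 2 then 1:
  2 Word-Final Devoicing: no change — [fosuzotgo]
  1 Final Vowel Deletion: [fosuzotgo] → [fosuzotg]
  result: [fosuzotg]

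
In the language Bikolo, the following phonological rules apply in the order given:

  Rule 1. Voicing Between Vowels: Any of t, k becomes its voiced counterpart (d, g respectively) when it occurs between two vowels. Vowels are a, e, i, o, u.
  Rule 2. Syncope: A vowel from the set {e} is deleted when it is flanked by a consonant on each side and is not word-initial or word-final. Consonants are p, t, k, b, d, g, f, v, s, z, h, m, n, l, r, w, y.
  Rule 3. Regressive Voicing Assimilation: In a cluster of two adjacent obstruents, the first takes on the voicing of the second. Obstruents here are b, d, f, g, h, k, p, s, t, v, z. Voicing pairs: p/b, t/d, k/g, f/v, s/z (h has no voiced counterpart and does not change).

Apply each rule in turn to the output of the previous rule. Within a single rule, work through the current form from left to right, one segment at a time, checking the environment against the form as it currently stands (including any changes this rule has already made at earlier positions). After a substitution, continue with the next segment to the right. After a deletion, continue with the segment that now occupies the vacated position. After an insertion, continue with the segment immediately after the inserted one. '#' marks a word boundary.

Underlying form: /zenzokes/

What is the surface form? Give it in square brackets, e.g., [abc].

Rule 1 Voicing Between Vowels: [zenzokes] → [zenzoges]
Rule 2 Syncope: [zenzoges] → [znzogs]
Rule 3 Regressive Voicing Assimilation: [znzogs] → [znzoks]

[znzoks]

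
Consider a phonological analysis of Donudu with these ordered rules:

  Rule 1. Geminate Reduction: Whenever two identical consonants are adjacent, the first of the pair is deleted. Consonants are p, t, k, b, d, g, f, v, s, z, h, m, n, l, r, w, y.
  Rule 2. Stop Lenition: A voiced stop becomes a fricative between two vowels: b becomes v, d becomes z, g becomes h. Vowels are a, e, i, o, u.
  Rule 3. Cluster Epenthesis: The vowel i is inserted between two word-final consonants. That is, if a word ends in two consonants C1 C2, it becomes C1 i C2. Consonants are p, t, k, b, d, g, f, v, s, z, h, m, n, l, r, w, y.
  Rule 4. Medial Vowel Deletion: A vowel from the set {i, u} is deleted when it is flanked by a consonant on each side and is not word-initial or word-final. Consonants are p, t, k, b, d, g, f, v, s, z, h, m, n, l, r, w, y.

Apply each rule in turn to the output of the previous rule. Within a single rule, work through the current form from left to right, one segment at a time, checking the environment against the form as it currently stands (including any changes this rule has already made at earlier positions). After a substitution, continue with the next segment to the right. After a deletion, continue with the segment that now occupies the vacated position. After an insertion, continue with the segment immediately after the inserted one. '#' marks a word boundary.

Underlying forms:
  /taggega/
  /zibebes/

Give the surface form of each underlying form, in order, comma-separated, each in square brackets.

/taggega/:
  Rule 1 Geminate Reduction: [taggega] → [tagega]
  Rule 2 Stop Lenition: [tagega] → [taheha]
  Rule 3 Cluster Epenthesis: no change — [taheha]
  Rule 4 Medial Vowel Deletion: no change — [taheha]
/zibebes/:
  Rule 1 Geminate Reduction: no change — [zibebes]
  Rule 2 Stop Lenition: [zibebes] → [ziveves]
  Rule 3 Cluster Epenthesis: no change — [ziveves]
  Rule 4 Medial Vowel Deletion: [ziveves] → [zveves]

[taheha], [zveves]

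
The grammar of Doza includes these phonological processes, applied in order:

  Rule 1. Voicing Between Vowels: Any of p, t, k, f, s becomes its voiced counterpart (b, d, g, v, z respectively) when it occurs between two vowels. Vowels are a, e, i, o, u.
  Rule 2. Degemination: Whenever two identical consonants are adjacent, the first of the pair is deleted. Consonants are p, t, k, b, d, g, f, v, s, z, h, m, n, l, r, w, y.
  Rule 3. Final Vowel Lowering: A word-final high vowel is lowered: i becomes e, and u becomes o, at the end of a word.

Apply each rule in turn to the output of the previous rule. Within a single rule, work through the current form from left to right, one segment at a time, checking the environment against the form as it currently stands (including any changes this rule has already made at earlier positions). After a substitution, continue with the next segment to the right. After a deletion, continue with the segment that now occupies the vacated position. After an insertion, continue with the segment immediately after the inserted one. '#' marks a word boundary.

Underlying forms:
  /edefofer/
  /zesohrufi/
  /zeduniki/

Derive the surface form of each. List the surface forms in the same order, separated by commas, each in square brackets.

/edefofer/:
  Rule 1 Voicing Between Vowels: [edefofer] → [edevover]
  Rule 2 Degemination: no change — [edevover]
  Rule 3 Final Vowel Lowering: no change — [edevover]
/zesohrufi/:
  Rule 1 Voicing Between Vowels: [zesohrufi] → [zezohruvi]
  Rule 2 Degemination: no change — [zezohruvi]
  Rule 3 Final Vowel Lowering: [zezohruvi] → [zezohruve]
/zeduniki/:
  Rule 1 Voicing Between Vowels: [zeduniki] → [zedunigi]
  Rule 2 Degemination: no change — [zedunigi]
  Rule 3 Final Vowel Lowering: [zedunigi] → [zedunige]

[edevover], [zezohruve], [zedunige]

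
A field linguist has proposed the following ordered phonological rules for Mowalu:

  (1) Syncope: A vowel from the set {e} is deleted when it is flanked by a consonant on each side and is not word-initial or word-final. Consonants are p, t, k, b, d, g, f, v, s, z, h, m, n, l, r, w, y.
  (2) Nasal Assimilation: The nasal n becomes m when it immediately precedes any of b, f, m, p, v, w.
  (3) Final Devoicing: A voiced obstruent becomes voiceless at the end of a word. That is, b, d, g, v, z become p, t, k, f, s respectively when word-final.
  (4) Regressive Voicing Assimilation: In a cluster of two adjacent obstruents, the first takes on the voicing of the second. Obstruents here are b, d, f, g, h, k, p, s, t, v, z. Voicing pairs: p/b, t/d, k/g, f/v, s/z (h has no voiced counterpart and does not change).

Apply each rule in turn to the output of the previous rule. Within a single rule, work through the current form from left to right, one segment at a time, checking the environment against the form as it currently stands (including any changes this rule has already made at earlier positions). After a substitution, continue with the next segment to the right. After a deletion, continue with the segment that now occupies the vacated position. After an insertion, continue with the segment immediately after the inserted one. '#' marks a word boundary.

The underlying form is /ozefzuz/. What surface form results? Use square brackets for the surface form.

(1) Syncope: [ozefzuz] → [ozfzuz]
(2) Nasal Assimilation: no change — [ozfzuz]
(3) Final Devoicing: [ozfzuz] → [ozfzus]
(4) Regressive Voicing Assimilation: [ozfzus] → [osvzus]

[osvzus]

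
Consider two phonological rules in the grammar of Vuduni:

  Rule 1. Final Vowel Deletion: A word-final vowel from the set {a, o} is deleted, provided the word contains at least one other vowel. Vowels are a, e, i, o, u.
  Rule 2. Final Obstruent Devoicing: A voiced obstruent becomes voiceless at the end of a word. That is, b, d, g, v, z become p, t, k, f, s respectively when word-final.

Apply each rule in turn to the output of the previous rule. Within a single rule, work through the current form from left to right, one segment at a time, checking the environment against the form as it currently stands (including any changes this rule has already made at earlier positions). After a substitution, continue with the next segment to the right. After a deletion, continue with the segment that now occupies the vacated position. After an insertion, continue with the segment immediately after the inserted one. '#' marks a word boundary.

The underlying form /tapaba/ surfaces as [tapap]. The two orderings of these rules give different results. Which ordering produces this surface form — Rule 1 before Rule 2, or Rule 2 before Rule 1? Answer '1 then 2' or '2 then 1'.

1 then 2

Order 1 then 2:
  1 Final Vowel Deletion: [tapaba] → [tapab]
  2 Final Obstruent Devoicing: [tapab] → [tapap]
  result: [tapap]
Order 2 then 1:
  2 Final Obstruent Devoicing: no change — [tapaba]
  1 Final Vowel Deletion: [tapaba] → [tapab]
  result: [tapab]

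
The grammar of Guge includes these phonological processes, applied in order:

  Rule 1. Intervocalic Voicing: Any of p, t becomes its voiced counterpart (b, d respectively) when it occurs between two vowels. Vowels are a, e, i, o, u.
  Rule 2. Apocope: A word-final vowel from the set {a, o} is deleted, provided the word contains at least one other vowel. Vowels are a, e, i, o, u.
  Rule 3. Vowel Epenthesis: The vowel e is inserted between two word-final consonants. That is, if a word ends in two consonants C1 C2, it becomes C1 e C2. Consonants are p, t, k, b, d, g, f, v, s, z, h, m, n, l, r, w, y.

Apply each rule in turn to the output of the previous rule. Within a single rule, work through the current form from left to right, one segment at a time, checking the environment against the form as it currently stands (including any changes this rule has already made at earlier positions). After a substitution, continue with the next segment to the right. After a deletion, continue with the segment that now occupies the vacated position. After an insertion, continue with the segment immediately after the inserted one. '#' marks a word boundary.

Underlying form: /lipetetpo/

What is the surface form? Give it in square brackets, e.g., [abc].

Rule 1 Intervocalic Voicing: [lipetetpo] → [libedetpo]
Rule 2 Apocope: [libedetpo] → [libedetp]
Rule 3 Vowel Epenthesis: [libedetp] → [libedetep]

[libedetep]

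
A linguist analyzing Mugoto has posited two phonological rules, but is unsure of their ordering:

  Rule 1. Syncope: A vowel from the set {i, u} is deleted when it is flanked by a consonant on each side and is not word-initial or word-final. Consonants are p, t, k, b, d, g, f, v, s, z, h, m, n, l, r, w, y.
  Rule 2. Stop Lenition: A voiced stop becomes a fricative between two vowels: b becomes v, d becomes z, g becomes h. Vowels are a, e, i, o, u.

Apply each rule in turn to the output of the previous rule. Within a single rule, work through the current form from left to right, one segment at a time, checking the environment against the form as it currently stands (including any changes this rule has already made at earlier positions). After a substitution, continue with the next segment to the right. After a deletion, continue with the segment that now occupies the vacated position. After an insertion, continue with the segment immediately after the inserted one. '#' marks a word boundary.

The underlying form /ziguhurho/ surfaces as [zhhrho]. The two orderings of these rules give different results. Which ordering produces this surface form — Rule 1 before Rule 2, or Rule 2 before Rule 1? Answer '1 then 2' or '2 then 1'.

2 then 1

Order 1 then 2:
  1 Syncope: [ziguhurho] → [zghrho]
  2 Stop Lenition: no change — [zghrho]
  result: [zghrho]
Order 2 then 1:
  2 Stop Lenition: [ziguhurho] → [zihuhurho]
  1 Syncope: [zihuhurho] → [zhhrho]
  result: [zhhrho]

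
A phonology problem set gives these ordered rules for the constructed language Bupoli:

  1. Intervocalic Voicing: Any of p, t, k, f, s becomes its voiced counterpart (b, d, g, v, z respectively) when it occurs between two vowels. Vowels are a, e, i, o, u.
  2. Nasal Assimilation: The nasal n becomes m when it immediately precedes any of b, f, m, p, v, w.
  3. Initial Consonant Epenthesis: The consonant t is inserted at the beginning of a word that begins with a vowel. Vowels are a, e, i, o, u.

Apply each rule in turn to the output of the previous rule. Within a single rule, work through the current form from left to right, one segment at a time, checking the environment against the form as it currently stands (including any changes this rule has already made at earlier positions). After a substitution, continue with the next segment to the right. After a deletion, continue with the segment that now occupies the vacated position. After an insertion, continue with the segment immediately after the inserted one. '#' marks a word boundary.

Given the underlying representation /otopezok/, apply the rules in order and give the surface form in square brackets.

1 Intervocalic Voicing: [otopezok] → [odobezok]
2 Nasal Assimilation: no change — [odobezok]
3 Initial Consonant Epenthesis: [odobezok] → [todobezok]

[todobezok]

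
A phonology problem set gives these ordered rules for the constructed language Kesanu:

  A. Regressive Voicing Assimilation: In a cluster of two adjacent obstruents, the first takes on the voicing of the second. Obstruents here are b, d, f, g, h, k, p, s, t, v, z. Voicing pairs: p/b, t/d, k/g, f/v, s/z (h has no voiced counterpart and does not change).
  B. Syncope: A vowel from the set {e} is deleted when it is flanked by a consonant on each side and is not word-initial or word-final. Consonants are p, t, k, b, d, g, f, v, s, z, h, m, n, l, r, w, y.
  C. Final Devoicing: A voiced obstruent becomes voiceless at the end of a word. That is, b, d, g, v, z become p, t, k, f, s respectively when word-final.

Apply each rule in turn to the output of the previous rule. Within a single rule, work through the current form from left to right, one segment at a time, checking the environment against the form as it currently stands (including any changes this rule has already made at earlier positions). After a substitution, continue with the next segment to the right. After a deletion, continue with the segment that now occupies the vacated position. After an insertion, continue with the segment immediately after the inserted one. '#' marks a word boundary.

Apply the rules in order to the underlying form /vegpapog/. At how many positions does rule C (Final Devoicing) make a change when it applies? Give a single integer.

A Regressive Voicing Assimilation: [vegpapog] → [vekpapog]
B Syncope: [vekpapog] → [vkpapog]
C Final Devoicing: [vkpapog] → [vkpapok]
Rule C changed 1 position(s).

1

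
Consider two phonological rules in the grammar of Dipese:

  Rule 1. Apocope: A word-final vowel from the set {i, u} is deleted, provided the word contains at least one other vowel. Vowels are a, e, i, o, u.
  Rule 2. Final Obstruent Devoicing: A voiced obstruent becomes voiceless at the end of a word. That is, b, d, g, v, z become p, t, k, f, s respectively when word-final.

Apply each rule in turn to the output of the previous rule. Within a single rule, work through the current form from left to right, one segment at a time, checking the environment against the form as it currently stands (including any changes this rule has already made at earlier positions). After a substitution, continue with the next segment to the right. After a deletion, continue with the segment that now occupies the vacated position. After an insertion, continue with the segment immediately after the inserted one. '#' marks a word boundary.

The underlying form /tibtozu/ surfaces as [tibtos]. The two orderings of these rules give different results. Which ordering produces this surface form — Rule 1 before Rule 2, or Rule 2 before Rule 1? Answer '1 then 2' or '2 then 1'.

1 then 2

Order 1 then 2:
  1 Apocope: [tibtozu] → [tibtoz]
  2 Final Obstruent Devoicing: [tibtoz] → [tibtos]
  result: [tibtos]
Order 2 then 1:
  2 Final Obstruent Devoicing: no change — [tibtozu]
  1 Apocope: [tibtozu] → [tibtoz]
  result: [tibtoz]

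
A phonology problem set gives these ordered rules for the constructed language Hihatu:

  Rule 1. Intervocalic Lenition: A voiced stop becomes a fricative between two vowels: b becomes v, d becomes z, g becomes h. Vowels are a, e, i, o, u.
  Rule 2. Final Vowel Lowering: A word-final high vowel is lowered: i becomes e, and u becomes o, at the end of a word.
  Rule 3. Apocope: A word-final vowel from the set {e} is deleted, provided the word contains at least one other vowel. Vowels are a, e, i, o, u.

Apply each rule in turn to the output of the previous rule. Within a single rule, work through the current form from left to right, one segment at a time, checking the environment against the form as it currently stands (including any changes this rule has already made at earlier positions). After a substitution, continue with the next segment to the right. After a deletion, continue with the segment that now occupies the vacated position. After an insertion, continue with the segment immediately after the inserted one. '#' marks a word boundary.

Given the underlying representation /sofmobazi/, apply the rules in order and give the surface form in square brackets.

[sofmovaz]

Rule 1 Intervocalic Lenition: [sofmobazi] → [sofmovazi]
Rule 2 Final Vowel Lowering: [sofmovazi] → [sofmovaze]
Rule 3 Apocope: [sofmovaze] → [sofmovaz]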